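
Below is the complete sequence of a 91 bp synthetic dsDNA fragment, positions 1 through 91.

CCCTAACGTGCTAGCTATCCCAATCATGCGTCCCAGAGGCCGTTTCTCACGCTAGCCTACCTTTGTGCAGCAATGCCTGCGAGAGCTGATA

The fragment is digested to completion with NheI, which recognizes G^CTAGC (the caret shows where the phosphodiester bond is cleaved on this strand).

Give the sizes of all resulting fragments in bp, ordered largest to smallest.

NheI sites (GCTAGC) start at positions 10, 51.
NheI cuts after the first base of each site, so after positions 10, 51.
Linear molecule, 2 cuts → 3 fragments:
  1–10 → 10 bp
  11–51 → 41 bp
  52–91 → 40 bp
Sorted largest to smallest: 41, 40, 10 bp.

41, 40, 10 bp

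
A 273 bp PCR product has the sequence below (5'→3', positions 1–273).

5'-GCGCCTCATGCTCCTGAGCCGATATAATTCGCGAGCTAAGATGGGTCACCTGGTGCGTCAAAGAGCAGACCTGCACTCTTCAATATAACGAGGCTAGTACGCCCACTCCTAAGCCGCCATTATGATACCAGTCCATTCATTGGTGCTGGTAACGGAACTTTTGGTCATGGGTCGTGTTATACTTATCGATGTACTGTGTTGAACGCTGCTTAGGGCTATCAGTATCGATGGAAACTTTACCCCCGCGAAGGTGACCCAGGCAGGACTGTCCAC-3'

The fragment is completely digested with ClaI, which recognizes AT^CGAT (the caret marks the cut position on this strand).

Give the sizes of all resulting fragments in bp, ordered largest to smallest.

186, 48, 39 bp

ClaI sites (ATCGAT) start at positions 185, 224.
ClaI cuts after base 2 of each site, so after positions 186, 225.
Linear molecule, 2 cuts → 3 fragments:
  1–186 → 186 bp
  187–225 → 39 bp
  226–273 → 48 bp
Sorted largest to smallest: 186, 48, 39 bp.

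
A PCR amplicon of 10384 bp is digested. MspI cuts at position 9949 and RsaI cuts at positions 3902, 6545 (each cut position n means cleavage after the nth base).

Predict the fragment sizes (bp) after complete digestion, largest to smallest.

Combined cut positions (sorted): 3902, 6545, 9949.
Linear molecule, 3 cuts → 4 fragments:
  3902 − 0 = 3902 bp
  6545 − 3902 = 2643 bp
  9949 − 6545 = 3404 bp
  10384 − 9949 = 435 bp
Sorted largest to smallest: 3902, 3404, 2643, 435 bp.

3902, 3404, 2643, 435 bp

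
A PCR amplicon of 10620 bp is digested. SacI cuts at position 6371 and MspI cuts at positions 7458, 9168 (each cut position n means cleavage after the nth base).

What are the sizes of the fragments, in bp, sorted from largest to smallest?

6371, 1710, 1452, 1087 bp

Combined cut positions (sorted): 6371, 7458, 9168.
Linear molecule, 3 cuts → 4 fragments:
  6371 − 0 = 6371 bp
  7458 − 6371 = 1087 bp
  9168 − 7458 = 1710 bp
  10620 − 9168 = 1452 bp
Sorted largest to smallest: 6371, 1710, 1452, 1087 bp.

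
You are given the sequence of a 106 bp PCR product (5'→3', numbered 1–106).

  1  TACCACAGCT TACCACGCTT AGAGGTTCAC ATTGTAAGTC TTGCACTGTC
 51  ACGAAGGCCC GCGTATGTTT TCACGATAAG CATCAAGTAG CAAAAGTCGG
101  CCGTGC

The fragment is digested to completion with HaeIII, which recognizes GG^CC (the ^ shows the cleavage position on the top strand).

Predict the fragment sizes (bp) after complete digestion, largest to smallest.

57, 43, 6 bp

HaeIII sites (GGCC) start at positions 56, 99.
HaeIII cuts after base 2 of each site, so after positions 57, 100.
Linear molecule, 2 cuts → 3 fragments:
  1–57 → 57 bp
  58–100 → 43 bp
  101–106 → 6 bp
Sorted largest to smallest: 57, 43, 6 bp.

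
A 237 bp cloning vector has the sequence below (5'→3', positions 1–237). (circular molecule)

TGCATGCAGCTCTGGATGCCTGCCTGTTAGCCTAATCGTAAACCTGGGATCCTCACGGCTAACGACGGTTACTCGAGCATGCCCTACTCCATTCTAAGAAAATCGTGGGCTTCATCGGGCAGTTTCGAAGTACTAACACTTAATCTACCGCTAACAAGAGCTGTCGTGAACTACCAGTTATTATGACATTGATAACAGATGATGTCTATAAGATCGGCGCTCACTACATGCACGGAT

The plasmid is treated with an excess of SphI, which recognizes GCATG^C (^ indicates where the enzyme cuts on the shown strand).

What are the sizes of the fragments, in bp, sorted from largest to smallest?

162, 75 bp

SphI sites (GCATGC) start at positions 2, 77.
SphI cuts after base 5 of each site (before the last base), so after positions 6, 81.
Circular molecule, 2 cuts → 2 fragments:
  7–81 → 75 bp
  82–237 then 1–6 → 156 + 6 = 162 bp
Sorted largest to smallest: 162, 75 bp.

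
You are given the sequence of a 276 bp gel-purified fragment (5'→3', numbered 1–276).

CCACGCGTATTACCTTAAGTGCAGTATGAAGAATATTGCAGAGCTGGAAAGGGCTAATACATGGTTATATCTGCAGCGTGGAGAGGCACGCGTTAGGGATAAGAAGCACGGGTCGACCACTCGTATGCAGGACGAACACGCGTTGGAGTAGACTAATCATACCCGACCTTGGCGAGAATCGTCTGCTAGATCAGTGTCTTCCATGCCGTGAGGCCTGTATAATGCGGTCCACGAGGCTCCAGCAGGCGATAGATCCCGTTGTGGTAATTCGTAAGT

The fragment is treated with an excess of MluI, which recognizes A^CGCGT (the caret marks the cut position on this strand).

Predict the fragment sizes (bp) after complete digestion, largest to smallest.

MluI sites (ACGCGT) start at positions 3, 88, 138.
MluI cuts after the first base of each site, so after positions 3, 88, 138.
Linear molecule, 3 cuts → 4 fragments:
  1–3 → 3 bp
  4–88 → 85 bp
  89–138 → 50 bp
  139–276 → 138 bp
Sorted largest to smallest: 138, 85, 50, 3 bp.

138, 85, 50, 3 bp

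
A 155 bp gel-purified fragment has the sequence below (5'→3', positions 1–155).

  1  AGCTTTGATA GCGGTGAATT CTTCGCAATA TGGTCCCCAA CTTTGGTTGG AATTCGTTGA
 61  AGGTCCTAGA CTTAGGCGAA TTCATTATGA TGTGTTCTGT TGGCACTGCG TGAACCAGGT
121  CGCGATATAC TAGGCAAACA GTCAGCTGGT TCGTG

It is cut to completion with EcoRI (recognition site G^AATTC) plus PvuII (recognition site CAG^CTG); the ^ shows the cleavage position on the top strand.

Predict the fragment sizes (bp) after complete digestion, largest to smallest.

EcoRI sites (GAATTC) start at positions 16, 50, 78.
EcoRI cuts after the first base of each site, so after positions 16, 50, 78.
The PvuII site (CAGCTG) starts at position 143.
PvuII cuts after base 3 of each site, so after position 145.
Combined cut positions: 16, 50, 78, 145.
Linear molecule, 4 cuts → 5 fragments:
  1–16 → 16 bp
  17–50 → 34 bp
  51–78 → 28 bp
  79–145 → 67 bp
  146–155 → 10 bp
Sorted largest to smallest: 67, 34, 28, 16, 10 bp.

67, 34, 28, 16, 10 bp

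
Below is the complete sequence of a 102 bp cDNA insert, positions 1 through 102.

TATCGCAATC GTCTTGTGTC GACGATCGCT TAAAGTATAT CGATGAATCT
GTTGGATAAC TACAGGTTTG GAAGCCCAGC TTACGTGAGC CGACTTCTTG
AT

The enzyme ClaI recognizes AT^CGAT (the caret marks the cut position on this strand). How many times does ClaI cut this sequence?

1

ATCGAT occurs starting at position 39.
ClaI cuts at 1 site.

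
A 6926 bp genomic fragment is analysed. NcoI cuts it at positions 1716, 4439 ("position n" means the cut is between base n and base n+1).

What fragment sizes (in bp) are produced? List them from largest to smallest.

Linear molecule, 2 cuts → 3 fragments:
  1716 − 0 = 1716 bp
  4439 − 1716 = 2723 bp
  6926 − 4439 = 2487 bp
Sorted largest to smallest: 2723, 2487, 1716 bp.

2723, 2487, 1716 bp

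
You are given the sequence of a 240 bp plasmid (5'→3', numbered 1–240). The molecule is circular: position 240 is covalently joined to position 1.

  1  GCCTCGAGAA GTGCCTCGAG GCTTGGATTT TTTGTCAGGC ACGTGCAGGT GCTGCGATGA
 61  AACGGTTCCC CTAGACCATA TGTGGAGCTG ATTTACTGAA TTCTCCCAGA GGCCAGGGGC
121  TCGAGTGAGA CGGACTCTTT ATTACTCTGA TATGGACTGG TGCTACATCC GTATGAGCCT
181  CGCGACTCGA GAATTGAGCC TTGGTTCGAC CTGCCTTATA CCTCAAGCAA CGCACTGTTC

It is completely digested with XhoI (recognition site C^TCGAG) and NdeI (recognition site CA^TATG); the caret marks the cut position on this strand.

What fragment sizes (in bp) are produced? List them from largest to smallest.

66, 63, 57, 42, 12 bp

XhoI sites (CTCGAG) start at positions 3, 15, 120, 186.
XhoI cuts after the first base of each site, so after positions 3, 15, 120, 186.
The NdeI site (CATATG) starts at position 77.
NdeI cuts after base 2 of each site, so after position 78.
Combined cut positions: 3, 15, 78, 120, 186.
Circular molecule, 5 cuts → 5 fragments:
  4–15 → 12 bp
  16–78 → 63 bp
  79–120 → 42 bp
  121–186 → 66 bp
  187–240 then 1–3 → 54 + 3 = 57 bp
Sorted largest to smallest: 66, 63, 57, 42, 12 bp.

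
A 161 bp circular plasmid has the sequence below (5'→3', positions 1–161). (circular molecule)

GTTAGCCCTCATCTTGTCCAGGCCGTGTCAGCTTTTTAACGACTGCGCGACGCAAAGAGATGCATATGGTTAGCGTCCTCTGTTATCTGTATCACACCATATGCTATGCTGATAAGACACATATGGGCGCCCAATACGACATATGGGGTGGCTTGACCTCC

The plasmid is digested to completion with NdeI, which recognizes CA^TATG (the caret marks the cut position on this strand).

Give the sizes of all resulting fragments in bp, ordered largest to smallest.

NdeI sites (CATATG) start at positions 63, 98, 120, 140.
NdeI cuts after base 2 of each site, so after positions 64, 99, 121, 141.
Circular molecule, 4 cuts → 4 fragments:
  65–99 → 35 bp
  100–121 → 22 bp
  122–141 → 20 bp
  142–161 then 1–64 → 20 + 64 = 84 bp
Sorted largest to smallest: 84, 35, 22, 20 bp.

84, 35, 22, 20 bp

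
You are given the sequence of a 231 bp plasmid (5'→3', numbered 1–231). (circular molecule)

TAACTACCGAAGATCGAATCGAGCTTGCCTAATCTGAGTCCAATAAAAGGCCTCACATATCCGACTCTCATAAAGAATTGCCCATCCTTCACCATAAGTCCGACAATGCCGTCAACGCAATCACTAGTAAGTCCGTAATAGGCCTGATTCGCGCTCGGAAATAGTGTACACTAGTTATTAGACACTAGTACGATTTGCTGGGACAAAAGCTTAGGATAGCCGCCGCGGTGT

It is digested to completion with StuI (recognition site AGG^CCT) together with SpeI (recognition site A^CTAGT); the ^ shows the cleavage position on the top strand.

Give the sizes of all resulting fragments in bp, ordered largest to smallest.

97, 73, 28, 19, 14 bp

StuI sites (AGGCCT) start at positions 48, 140.
StuI cuts after base 3 of each site, so after positions 50, 142.
SpeI sites (ACTAGT) start at positions 123, 170, 184.
SpeI cuts after the first base of each site, so after positions 123, 170, 184.
Combined cut positions: 50, 123, 142, 170, 184.
Circular molecule, 5 cuts → 5 fragments:
  51–123 → 73 bp
  124–142 → 19 bp
  143–170 → 28 bp
  171–184 → 14 bp
  185–231 then 1–50 → 47 + 50 = 97 bp
Sorted largest to smallest: 97, 73, 28, 19, 14 bp.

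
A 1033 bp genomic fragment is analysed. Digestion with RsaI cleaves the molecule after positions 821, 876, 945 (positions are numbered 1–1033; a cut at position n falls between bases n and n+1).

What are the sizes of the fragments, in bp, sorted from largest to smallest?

Linear molecule, 3 cuts → 4 fragments:
  821 − 0 = 821 bp
  876 − 821 = 55 bp
  945 − 876 = 69 bp
  1033 − 945 = 88 bp
Sorted largest to smallest: 821, 88, 69, 55 bp.

821, 88, 69, 55 bp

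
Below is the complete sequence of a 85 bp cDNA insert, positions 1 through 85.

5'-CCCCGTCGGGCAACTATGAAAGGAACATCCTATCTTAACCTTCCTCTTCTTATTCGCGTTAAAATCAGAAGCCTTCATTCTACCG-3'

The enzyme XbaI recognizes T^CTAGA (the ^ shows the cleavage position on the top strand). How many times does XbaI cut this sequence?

No occurrence of TCTAGA is present in the sequence.
XbaI does not cut: 0 sites.

0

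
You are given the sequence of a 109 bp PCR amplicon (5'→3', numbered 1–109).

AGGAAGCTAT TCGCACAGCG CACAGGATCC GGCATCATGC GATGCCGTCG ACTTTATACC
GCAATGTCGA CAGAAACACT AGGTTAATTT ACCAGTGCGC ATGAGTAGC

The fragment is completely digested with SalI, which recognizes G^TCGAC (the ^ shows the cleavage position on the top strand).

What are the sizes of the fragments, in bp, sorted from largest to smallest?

47, 43, 19 bp

SalI sites (GTCGAC) start at positions 47, 66.
SalI cuts after the first base of each site, so after positions 47, 66.
Linear molecule, 2 cuts → 3 fragments:
  1–47 → 47 bp
  48–66 → 19 bp
  67–109 → 43 bp
Sorted largest to smallest: 47, 43, 19 bp.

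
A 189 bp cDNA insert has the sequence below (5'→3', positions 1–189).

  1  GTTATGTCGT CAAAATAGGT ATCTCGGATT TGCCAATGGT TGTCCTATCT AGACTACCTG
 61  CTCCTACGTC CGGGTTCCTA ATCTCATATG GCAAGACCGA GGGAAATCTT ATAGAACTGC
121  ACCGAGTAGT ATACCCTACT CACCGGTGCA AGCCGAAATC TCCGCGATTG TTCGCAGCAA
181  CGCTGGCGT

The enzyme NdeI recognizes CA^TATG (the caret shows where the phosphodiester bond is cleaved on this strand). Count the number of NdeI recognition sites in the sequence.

1

CATATG occurs starting at position 85.
NdeI cuts at 1 site.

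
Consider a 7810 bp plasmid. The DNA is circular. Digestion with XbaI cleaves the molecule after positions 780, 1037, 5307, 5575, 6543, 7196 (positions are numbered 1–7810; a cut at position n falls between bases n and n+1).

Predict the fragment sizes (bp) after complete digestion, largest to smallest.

4270, 1394, 968, 653, 268, 257 bp

Circular molecule, 6 cuts → 6 fragments:
  1037 − 780 = 257 bp
  5307 − 1037 = 4270 bp
  5575 − 5307 = 268 bp
  6543 − 5575 = 968 bp
  7196 − 6543 = 653 bp
  wrap: 7810 − 7196 + 780 = 1394 bp
Sorted largest to smallest: 4270, 1394, 968, 653, 268, 257 bp.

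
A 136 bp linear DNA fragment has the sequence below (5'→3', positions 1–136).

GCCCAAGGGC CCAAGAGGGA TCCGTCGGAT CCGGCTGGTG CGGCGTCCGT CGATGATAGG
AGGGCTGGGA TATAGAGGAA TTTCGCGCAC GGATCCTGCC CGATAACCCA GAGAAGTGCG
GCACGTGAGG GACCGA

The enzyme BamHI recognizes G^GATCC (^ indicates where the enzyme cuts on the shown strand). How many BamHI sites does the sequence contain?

3

GGATCC occurs starting at positions 18, 27, 91.
BamHI cuts at 3 sites.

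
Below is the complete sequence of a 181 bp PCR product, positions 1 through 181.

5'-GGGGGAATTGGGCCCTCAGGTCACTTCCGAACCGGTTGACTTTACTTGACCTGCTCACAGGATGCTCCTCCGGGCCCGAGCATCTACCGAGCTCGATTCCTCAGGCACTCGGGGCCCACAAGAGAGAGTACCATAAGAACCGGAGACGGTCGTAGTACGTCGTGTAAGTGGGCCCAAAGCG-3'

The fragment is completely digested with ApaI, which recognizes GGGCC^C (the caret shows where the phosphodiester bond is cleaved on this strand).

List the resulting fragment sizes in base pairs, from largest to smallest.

62, 58, 40, 14, 7 bp

ApaI sites (GGGCCC) start at positions 10, 72, 112, 170.
ApaI cuts after base 5 of each site (before the last base), so after positions 14, 76, 116, 174.
Linear molecule, 4 cuts → 5 fragments:
  1–14 → 14 bp
  15–76 → 62 bp
  77–116 → 40 bp
  117–174 → 58 bp
  175–181 → 7 bp
Sorted largest to smallest: 62, 58, 40, 14, 7 bp.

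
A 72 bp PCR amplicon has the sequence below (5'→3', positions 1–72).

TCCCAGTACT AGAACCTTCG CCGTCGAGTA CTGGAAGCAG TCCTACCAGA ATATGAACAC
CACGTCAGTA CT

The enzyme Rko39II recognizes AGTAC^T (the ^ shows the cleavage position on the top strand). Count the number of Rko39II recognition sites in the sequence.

AGTACT occurs starting at positions 5, 27, 67.
Rko39II cuts at 3 sites.

3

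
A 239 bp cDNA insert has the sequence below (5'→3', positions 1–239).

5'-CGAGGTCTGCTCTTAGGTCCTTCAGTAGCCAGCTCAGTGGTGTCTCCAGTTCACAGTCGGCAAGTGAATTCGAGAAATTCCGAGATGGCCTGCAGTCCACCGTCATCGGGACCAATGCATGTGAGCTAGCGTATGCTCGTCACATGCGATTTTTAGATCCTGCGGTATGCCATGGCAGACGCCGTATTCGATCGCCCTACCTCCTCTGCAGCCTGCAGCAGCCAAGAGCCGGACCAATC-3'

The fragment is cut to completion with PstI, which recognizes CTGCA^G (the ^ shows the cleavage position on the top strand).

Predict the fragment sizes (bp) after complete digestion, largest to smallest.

PstI sites (CTGCAG) start at positions 90, 206, 213.
PstI cuts after base 5 of each site (before the last base), so after positions 94, 210, 217.
Linear molecule, 3 cuts → 4 fragments:
  1–94 → 94 bp
  95–210 → 116 bp
  211–217 → 7 bp
  218–239 → 22 bp
Sorted largest to smallest: 116, 94, 22, 7 bp.

116, 94, 22, 7 bp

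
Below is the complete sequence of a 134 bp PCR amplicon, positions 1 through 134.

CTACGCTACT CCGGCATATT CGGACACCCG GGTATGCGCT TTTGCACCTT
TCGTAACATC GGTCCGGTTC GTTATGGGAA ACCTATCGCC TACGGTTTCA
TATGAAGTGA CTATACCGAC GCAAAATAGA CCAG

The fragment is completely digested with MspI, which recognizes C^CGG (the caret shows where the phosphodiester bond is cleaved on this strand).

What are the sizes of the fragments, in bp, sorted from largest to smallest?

MspI sites (CCGG) start at positions 11, 28, 64.
MspI cuts after the first base of each site, so after positions 11, 28, 64.
Linear molecule, 3 cuts → 4 fragments:
  1–11 → 11 bp
  12–28 → 17 bp
  29–64 → 36 bp
  65–134 → 70 bp
Sorted largest to smallest: 70, 36, 17, 11 bp.

70, 36, 17, 11 bp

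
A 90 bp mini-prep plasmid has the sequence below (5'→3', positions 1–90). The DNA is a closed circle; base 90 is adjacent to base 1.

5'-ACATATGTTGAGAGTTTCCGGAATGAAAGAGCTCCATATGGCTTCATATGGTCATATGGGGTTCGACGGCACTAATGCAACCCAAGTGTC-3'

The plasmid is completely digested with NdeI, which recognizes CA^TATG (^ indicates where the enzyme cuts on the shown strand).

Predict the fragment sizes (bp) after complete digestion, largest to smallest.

NdeI sites (CATATG) start at positions 2, 35, 45, 53.
NdeI cuts after base 2 of each site, so after positions 3, 36, 46, 54.
Circular molecule, 4 cuts → 4 fragments:
  4–36 → 33 bp
  37–46 → 10 bp
  47–54 → 8 bp
  55–90 then 1–3 → 36 + 3 = 39 bp
Sorted largest to smallest: 39, 33, 10, 8 bp.

39, 33, 10, 8 bp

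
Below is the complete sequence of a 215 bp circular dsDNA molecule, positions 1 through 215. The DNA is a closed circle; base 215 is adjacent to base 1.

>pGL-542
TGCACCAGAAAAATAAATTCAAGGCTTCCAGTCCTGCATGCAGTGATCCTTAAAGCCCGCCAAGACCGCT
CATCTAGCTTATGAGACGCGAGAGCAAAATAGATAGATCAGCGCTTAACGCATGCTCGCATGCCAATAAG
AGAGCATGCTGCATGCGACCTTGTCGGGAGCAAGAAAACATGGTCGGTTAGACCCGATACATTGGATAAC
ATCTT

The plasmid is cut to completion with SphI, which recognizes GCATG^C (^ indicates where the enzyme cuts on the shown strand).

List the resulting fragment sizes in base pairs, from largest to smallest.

SphI sites (GCATGC) start at positions 36, 120, 128, 144, 151.
SphI cuts after base 5 of each site (before the last base), so after positions 40, 124, 132, 148, 155.
Circular molecule, 5 cuts → 5 fragments:
  41–124 → 84 bp
  125–132 → 8 bp
  133–148 → 16 bp
  149–155 → 7 bp
  156–215 then 1–40 → 60 + 40 = 100 bp
Sorted largest to smallest: 100, 84, 16, 8, 7 bp.

100, 84, 16, 8, 7 bp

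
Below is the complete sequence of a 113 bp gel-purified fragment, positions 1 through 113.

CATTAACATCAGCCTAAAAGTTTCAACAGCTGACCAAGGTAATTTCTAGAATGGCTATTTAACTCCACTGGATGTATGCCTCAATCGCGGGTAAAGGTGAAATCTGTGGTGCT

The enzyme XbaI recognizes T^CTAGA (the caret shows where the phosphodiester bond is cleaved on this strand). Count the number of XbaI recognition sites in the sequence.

1

TCTAGA occurs starting at position 45.
XbaI cuts at 1 site.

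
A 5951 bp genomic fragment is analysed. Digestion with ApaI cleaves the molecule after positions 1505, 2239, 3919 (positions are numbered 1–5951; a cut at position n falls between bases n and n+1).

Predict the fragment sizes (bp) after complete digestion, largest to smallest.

2032, 1680, 1505, 734 bp

Linear molecule, 3 cuts → 4 fragments:
  1505 − 0 = 1505 bp
  2239 − 1505 = 734 bp
  3919 − 2239 = 1680 bp
  5951 − 3919 = 2032 bp
Sorted largest to smallest: 2032, 1680, 1505, 734 bp.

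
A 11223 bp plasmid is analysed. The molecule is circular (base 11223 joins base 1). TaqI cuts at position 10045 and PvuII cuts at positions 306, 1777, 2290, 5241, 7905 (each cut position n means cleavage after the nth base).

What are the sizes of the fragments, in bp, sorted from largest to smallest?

2951, 2664, 2140, 1484, 1471, 513 bp

Combined cut positions (sorted): 306, 1777, 2290, 5241, 7905, 10045.
Circular molecule, 6 cuts → 6 fragments:
  1777 − 306 = 1471 bp
  2290 − 1777 = 513 bp
  5241 − 2290 = 2951 bp
  7905 − 5241 = 2664 bp
  10045 − 7905 = 2140 bp
  wrap: 11223 − 10045 + 306 = 1484 bp
Sorted largest to smallest: 2951, 2664, 2140, 1484, 1471, 513 bp.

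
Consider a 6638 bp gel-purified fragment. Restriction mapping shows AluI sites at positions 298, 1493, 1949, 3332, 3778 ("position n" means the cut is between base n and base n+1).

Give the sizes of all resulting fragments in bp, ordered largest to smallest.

Linear molecule, 5 cuts → 6 fragments:
  298 − 0 = 298 bp
  1493 − 298 = 1195 bp
  1949 − 1493 = 456 bp
  3332 − 1949 = 1383 bp
  3778 − 3332 = 446 bp
  6638 − 3778 = 2860 bp
Sorted largest to smallest: 2860, 1383, 1195, 456, 446, 298 bp.

2860, 1383, 1195, 456, 446, 298 bp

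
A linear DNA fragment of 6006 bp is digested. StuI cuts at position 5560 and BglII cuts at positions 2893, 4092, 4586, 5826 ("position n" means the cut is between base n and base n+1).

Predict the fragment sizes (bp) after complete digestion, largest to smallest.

2893, 1199, 974, 494, 266, 180 bp

Combined cut positions (sorted): 2893, 4092, 4586, 5560, 5826.
Linear molecule, 5 cuts → 6 fragments:
  2893 − 0 = 2893 bp
  4092 − 2893 = 1199 bp
  4586 − 4092 = 494 bp
  5560 − 4586 = 974 bp
  5826 − 5560 = 266 bp
  6006 − 5826 = 180 bp
Sorted largest to smallest: 2893, 1199, 974, 494, 266, 180 bp.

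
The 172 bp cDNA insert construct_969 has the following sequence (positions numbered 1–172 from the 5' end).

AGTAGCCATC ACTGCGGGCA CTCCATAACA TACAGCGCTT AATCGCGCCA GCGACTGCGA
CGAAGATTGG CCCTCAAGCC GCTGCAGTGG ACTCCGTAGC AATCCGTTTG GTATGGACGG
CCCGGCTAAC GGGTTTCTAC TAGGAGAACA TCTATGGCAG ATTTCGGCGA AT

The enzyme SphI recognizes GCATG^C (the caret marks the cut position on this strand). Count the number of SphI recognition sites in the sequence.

No occurrence of GCATGC is present in the sequence.
SphI does not cut: 0 sites.

0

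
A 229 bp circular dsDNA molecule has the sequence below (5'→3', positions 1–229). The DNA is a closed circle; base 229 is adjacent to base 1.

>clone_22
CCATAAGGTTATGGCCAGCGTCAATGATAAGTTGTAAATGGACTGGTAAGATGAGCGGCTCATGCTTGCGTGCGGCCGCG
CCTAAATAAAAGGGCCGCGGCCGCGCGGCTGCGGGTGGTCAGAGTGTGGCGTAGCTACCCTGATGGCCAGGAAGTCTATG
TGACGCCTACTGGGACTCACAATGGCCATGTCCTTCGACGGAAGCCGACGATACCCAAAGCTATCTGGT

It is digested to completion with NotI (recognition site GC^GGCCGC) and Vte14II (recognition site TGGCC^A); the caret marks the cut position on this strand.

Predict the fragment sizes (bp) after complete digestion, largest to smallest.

NotI sites (GCGGCCGC) start at positions 72, 97.
NotI cuts after base 2 of each site, so after positions 73, 98.
Vte14II sites (TGGCCA) start at positions 12, 144, 183.
Vte14II cuts after base 5 of each site (before the last base), so after positions 16, 148, 187.
Combined cut positions: 16, 73, 98, 148, 187.
Circular molecule, 5 cuts → 5 fragments:
  17–73 → 57 bp
  74–98 → 25 bp
  99–148 → 50 bp
  149–187 → 39 bp
  188–229 then 1–16 → 42 + 16 = 58 bp
Sorted largest to smallest: 58, 57, 50, 39, 25 bp.

58, 57, 50, 39, 25 bp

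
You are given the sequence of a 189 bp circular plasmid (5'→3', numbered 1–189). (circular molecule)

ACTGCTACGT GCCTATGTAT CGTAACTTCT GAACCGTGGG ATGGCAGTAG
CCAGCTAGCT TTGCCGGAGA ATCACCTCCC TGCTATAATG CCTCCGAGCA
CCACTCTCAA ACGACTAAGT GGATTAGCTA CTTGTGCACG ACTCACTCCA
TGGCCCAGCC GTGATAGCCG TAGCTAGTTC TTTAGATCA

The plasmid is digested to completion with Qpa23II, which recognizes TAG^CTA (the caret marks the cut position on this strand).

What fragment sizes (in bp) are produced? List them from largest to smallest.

Qpa23II sites (TAGCTA) start at positions 125, 171.
Qpa23II cuts after base 3 of each site, so after positions 127, 173.
Circular molecule, 2 cuts → 2 fragments:
  128–173 → 46 bp
  174–189 then 1–127 → 16 + 127 = 143 bp
Sorted largest to smallest: 143, 46 bp.

143, 46 bp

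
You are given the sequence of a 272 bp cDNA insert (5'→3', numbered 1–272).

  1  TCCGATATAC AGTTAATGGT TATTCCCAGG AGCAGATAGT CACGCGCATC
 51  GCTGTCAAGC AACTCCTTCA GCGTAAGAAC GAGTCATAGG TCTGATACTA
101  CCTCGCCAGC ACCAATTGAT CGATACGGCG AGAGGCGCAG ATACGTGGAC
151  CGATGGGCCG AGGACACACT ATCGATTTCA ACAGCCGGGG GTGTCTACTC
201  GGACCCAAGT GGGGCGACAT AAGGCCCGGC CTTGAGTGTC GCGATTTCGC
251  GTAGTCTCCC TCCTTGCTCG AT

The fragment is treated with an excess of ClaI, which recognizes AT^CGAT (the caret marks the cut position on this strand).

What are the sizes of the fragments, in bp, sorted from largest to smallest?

120, 100, 52 bp

ClaI sites (ATCGAT) start at positions 119, 171.
ClaI cuts after base 2 of each site, so after positions 120, 172.
Linear molecule, 2 cuts → 3 fragments:
  1–120 → 120 bp
  121–172 → 52 bp
  173–272 → 100 bp
Sorted largest to smallest: 120, 100, 52 bp.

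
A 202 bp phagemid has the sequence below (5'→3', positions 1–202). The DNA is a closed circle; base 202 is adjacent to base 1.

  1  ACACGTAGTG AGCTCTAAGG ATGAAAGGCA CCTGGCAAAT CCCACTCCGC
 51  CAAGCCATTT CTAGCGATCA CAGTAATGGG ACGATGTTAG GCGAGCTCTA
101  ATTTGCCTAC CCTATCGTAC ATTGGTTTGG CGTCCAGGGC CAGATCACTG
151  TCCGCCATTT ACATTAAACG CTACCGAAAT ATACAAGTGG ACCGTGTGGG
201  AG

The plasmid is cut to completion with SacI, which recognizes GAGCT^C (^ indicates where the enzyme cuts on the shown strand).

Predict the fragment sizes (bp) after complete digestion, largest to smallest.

SacI sites (GAGCTC) start at positions 10, 93.
SacI cuts after base 5 of each site (before the last base), so after positions 14, 97.
Circular molecule, 2 cuts → 2 fragments:
  15–97 → 83 bp
  98–202 then 1–14 → 105 + 14 = 119 bp
Sorted largest to smallest: 119, 83 bp.

119, 83 bp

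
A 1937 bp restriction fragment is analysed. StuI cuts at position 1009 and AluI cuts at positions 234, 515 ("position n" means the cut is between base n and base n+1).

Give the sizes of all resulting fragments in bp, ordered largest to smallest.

928, 494, 281, 234 bp

Combined cut positions (sorted): 234, 515, 1009.
Linear molecule, 3 cuts → 4 fragments:
  234 − 0 = 234 bp
  515 − 234 = 281 bp
  1009 − 515 = 494 bp
  1937 − 1009 = 928 bp
Sorted largest to smallest: 928, 494, 281, 234 bp.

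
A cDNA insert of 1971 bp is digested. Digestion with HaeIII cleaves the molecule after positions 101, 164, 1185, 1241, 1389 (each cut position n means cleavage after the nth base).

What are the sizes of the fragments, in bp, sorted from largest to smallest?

Linear molecule, 5 cuts → 6 fragments:
  101 − 0 = 101 bp
  164 − 101 = 63 bp
  1185 − 164 = 1021 bp
  1241 − 1185 = 56 bp
  1389 − 1241 = 148 bp
  1971 − 1389 = 582 bp
Sorted largest to smallest: 1021, 582, 148, 101, 63, 56 bp.

1021, 582, 148, 101, 63, 56 bp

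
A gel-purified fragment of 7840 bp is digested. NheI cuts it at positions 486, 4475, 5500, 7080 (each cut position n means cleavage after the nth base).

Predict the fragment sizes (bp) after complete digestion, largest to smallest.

Linear molecule, 4 cuts → 5 fragments:
  486 − 0 = 486 bp
  4475 − 486 = 3989 bp
  5500 − 4475 = 1025 bp
  7080 − 5500 = 1580 bp
  7840 − 7080 = 760 bp
Sorted largest to smallest: 3989, 1580, 1025, 760, 486 bp.

3989, 1580, 1025, 760, 486 bp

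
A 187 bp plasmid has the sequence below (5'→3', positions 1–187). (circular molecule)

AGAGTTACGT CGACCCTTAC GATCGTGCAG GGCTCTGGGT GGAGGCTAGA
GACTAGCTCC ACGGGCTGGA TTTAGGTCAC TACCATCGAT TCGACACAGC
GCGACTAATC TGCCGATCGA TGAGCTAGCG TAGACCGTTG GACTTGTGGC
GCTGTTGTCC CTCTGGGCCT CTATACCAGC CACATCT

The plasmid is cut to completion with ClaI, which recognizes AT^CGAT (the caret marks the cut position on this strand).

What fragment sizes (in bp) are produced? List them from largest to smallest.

156, 31 bp

ClaI sites (ATCGAT) start at positions 85, 116.
ClaI cuts after base 2 of each site, so after positions 86, 117.
Circular molecule, 2 cuts → 2 fragments:
  87–117 → 31 bp
  118–187 then 1–86 → 70 + 86 = 156 bp
Sorted largest to smallest: 156, 31 bp.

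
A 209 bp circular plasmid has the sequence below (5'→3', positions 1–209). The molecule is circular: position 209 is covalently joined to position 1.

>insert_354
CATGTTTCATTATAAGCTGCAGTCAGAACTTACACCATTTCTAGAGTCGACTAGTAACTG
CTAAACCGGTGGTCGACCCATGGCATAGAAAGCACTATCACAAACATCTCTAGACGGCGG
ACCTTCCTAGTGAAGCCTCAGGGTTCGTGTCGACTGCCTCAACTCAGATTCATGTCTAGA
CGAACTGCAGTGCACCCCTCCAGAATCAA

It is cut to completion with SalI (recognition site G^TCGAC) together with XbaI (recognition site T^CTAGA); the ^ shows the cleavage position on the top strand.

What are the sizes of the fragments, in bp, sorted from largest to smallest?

74, 40, 37, 26, 26, 6 bp

SalI sites (GTCGAC) start at positions 46, 72, 149.
SalI cuts after the first base of each site, so after positions 46, 72, 149.
XbaI sites (TCTAGA) start at positions 40, 109, 175.
XbaI cuts after the first base of each site, so after positions 40, 109, 175.
Combined cut positions: 40, 46, 72, 109, 149, 175.
Circular molecule, 6 cuts → 6 fragments:
  41–46 → 6 bp
  47–72 → 26 bp
  73–109 → 37 bp
  110–149 → 40 bp
  150–175 → 26 bp
  176–209 then 1–40 → 34 + 40 = 74 bp
Sorted largest to smallest: 74, 40, 37, 26, 26, 6 bp.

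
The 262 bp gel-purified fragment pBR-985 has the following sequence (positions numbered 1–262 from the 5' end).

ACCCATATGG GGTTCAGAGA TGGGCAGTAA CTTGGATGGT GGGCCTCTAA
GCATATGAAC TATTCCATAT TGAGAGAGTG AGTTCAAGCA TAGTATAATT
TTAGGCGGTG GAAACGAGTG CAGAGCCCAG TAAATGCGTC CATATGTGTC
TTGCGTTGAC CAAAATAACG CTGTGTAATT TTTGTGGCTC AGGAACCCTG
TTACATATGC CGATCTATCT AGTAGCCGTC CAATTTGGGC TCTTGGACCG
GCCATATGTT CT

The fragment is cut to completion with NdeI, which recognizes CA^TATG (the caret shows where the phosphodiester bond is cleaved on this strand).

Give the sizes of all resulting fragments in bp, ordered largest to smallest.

NdeI sites (CATATG) start at positions 4, 52, 141, 204, 253.
NdeI cuts after base 2 of each site, so after positions 5, 53, 142, 205, 254.
Linear molecule, 5 cuts → 6 fragments:
  1–5 → 5 bp
  6–53 → 48 bp
  54–142 → 89 bp
  143–205 → 63 bp
  206–254 → 49 bp
  255–262 → 8 bp
Sorted largest to smallest: 89, 63, 49, 48, 8, 5 bp.

89, 63, 49, 48, 8, 5 bp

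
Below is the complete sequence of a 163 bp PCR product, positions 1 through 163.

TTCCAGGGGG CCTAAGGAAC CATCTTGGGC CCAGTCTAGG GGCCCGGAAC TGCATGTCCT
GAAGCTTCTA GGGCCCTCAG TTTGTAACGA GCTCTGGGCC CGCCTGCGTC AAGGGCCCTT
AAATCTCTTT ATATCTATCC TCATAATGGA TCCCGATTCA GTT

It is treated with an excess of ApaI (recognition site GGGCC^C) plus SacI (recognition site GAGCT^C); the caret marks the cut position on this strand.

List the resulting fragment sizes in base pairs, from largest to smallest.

ApaI sites (GGGCCC) start at positions 27, 40, 71, 96, 113.
ApaI cuts after base 5 of each site (before the last base), so after positions 31, 44, 75, 100, 117.
The SacI site (GAGCTC) starts at position 89.
SacI cuts after base 5 of each site (before the last base), so after position 93.
Combined cut positions: 31, 44, 75, 93, 100, 117.
Linear molecule, 6 cuts → 7 fragments:
  1–31 → 31 bp
  32–44 → 13 bp
  45–75 → 31 bp
  76–93 → 18 bp
  94–100 → 7 bp
  101–117 → 17 bp
  118–163 → 46 bp
Sorted largest to smallest: 46, 31, 31, 18, 17, 13, 7 bp.

46, 31, 31, 18, 17, 13, 7 bp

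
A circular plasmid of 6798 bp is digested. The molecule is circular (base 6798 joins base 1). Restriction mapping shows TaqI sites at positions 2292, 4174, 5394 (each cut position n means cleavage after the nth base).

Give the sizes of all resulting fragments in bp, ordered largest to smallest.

3696, 1882, 1220 bp

Circular molecule, 3 cuts → 3 fragments:
  4174 − 2292 = 1882 bp
  5394 − 4174 = 1220 bp
  wrap: 6798 − 5394 + 2292 = 3696 bp
Sorted largest to smallest: 3696, 1882, 1220 bp.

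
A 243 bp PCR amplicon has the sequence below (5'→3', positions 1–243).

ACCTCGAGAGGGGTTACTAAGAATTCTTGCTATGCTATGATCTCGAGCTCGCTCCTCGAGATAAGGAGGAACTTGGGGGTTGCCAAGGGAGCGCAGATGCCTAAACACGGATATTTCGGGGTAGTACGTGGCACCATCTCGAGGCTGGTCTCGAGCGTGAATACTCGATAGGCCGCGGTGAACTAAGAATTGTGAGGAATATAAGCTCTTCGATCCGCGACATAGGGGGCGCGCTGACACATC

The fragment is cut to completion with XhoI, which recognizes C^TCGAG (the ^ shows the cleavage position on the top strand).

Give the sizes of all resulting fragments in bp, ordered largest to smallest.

93, 83, 39, 13, 12, 3 bp

XhoI sites (CTCGAG) start at positions 3, 42, 55, 138, 150.
XhoI cuts after the first base of each site, so after positions 3, 42, 55, 138, 150.
Linear molecule, 5 cuts → 6 fragments:
  1–3 → 3 bp
  4–42 → 39 bp
  43–55 → 13 bp
  56–138 → 83 bp
  139–150 → 12 bp
  151–243 → 93 bp
Sorted largest to smallest: 93, 83, 39, 13, 12, 3 bp.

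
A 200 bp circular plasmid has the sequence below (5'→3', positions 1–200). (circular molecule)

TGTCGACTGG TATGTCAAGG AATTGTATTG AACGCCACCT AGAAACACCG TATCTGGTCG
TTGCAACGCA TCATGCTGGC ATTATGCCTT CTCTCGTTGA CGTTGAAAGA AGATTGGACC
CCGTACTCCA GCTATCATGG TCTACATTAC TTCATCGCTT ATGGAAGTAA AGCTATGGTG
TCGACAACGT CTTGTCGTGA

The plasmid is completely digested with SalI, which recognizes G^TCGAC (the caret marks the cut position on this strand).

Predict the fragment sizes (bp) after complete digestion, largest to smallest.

178, 22 bp

SalI sites (GTCGAC) start at positions 2, 180.
SalI cuts after the first base of each site, so after positions 2, 180.
Circular molecule, 2 cuts → 2 fragments:
  3–180 → 178 bp
  181–200 then 1–2 → 20 + 2 = 22 bp
Sorted largest to smallest: 178, 22 bp.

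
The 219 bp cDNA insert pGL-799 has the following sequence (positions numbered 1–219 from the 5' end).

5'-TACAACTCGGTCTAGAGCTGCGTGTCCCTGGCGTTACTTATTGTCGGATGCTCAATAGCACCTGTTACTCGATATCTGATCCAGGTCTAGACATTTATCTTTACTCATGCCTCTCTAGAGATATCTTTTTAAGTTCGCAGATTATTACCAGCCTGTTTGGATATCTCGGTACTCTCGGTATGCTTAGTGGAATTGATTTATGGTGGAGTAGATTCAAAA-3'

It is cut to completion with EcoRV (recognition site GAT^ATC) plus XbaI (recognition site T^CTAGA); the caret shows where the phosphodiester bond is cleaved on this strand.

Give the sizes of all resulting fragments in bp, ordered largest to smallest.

62, 57, 40, 28, 13, 11, 8 bp

EcoRV sites (GATATC) start at positions 71, 120, 160.
EcoRV cuts after base 3 of each site, so after positions 73, 122, 162.
XbaI sites (TCTAGA) start at positions 11, 86, 114.
XbaI cuts after the first base of each site, so after positions 11, 86, 114.
Combined cut positions: 11, 73, 86, 114, 122, 162.
Linear molecule, 6 cuts → 7 fragments:
  1–11 → 11 bp
  12–73 → 62 bp
  74–86 → 13 bp
  87–114 → 28 bp
  115–122 → 8 bp
  123–162 → 40 bp
  163–219 → 57 bp
Sorted largest to smallest: 62, 57, 40, 28, 13, 11, 8 bp.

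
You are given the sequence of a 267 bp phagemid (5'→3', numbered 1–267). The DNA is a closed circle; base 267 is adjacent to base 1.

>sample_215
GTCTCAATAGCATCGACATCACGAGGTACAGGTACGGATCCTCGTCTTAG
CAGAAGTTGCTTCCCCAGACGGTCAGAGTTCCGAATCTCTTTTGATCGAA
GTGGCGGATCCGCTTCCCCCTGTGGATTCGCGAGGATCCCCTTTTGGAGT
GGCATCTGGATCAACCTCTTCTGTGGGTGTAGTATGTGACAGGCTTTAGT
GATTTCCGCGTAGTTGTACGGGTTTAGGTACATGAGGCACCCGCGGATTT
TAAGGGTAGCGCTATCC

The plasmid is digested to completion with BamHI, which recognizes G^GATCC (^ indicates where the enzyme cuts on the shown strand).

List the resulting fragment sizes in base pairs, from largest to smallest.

BamHI sites (GGATCC) start at positions 36, 106, 134.
BamHI cuts after the first base of each site, so after positions 36, 106, 134.
Circular molecule, 3 cuts → 3 fragments:
  37–106 → 70 bp
  107–134 → 28 bp
  135–267 then 1–36 → 133 + 36 = 169 bp
Sorted largest to smallest: 169, 70, 28 bp.

169, 70, 28 bp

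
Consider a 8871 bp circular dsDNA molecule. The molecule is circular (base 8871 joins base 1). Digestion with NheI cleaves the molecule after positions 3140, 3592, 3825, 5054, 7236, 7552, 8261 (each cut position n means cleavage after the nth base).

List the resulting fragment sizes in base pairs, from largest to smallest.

3750, 2182, 1229, 709, 452, 316, 233 bp

Circular molecule, 7 cuts → 7 fragments:
  3592 − 3140 = 452 bp
  3825 − 3592 = 233 bp
  5054 − 3825 = 1229 bp
  7236 − 5054 = 2182 bp
  7552 − 7236 = 316 bp
  8261 − 7552 = 709 bp
  wrap: 8871 − 8261 + 3140 = 3750 bp
Sorted largest to smallest: 3750, 2182, 1229, 709, 452, 316, 233 bp.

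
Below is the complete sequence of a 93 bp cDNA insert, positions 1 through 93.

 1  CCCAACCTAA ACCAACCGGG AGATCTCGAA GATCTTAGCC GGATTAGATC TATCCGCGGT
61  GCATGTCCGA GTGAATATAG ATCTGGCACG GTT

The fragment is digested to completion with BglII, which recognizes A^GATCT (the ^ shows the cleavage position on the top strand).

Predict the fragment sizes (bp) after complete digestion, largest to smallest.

BglII sites (AGATCT) start at positions 21, 30, 46, 79.
BglII cuts after the first base of each site, so after positions 21, 30, 46, 79.
Linear molecule, 4 cuts → 5 fragments:
  1–21 → 21 bp
  22–30 → 9 bp
  31–46 → 16 bp
  47–79 → 33 bp
  80–93 → 14 bp
Sorted largest to smallest: 33, 21, 16, 14, 9 bp.

33, 21, 16, 14, 9 bp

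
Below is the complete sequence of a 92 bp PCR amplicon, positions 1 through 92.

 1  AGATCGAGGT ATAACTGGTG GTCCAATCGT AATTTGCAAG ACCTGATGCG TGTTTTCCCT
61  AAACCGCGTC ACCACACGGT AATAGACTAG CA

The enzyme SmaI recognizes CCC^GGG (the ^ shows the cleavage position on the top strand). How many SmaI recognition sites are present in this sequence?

0

No occurrence of CCCGGG is present in the sequence.
SmaI does not cut: 0 sites.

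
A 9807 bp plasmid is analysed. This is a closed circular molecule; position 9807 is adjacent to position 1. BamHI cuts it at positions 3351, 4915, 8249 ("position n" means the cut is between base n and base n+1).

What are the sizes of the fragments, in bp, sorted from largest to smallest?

4909, 3334, 1564 bp

Circular molecule, 3 cuts → 3 fragments:
  4915 − 3351 = 1564 bp
  8249 − 4915 = 3334 bp
  wrap: 9807 − 8249 + 3351 = 4909 bp
Sorted largest to smallest: 4909, 3334, 1564 bp.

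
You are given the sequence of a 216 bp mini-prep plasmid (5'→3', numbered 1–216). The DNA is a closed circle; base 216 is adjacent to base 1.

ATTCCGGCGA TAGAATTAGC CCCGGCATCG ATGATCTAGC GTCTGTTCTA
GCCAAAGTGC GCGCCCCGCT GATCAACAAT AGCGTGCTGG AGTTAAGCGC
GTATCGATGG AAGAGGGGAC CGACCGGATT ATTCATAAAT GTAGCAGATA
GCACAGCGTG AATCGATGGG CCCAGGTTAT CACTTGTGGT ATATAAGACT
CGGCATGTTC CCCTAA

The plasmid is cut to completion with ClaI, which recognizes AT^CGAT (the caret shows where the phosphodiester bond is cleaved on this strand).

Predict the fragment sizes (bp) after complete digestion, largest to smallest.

81, 76, 59 bp

ClaI sites (ATCGAT) start at positions 27, 103, 162.
ClaI cuts after base 2 of each site, so after positions 28, 104, 163.
Circular molecule, 3 cuts → 3 fragments:
  29–104 → 76 bp
  105–163 → 59 bp
  164–216 then 1–28 → 53 + 28 = 81 bp
Sorted largest to smallest: 81, 76, 59 bp.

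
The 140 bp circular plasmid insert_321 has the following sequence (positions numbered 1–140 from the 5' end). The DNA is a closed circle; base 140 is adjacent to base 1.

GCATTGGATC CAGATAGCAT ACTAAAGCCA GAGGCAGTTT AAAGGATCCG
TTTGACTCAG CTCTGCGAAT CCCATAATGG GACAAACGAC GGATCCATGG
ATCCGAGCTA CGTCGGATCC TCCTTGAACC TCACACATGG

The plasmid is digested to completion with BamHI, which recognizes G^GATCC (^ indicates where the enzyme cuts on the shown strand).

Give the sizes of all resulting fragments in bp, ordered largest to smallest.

47, 38, 31, 16, 8 bp

BamHI sites (GGATCC) start at positions 6, 44, 91, 99, 115.
BamHI cuts after the first base of each site, so after positions 6, 44, 91, 99, 115.
Circular molecule, 5 cuts → 5 fragments:
  7–44 → 38 bp
  45–91 → 47 bp
  92–99 → 8 bp
  100–115 → 16 bp
  116–140 then 1–6 → 25 + 6 = 31 bp
Sorted largest to smallest: 47, 38, 31, 16, 8 bp.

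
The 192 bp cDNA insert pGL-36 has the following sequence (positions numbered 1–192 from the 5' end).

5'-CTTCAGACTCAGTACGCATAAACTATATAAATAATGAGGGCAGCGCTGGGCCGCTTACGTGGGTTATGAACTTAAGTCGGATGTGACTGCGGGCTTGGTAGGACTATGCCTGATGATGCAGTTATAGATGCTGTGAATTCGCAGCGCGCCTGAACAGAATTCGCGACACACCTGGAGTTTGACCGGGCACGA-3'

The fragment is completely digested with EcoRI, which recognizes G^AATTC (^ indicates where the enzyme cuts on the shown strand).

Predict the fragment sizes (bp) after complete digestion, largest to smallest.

EcoRI sites (GAATTC) start at positions 135, 157.
EcoRI cuts after the first base of each site, so after positions 135, 157.
Linear molecule, 2 cuts → 3 fragments:
  1–135 → 135 bp
  136–157 → 22 bp
  158–192 → 35 bp
Sorted largest to smallest: 135, 35, 22 bp.

135, 35, 22 bp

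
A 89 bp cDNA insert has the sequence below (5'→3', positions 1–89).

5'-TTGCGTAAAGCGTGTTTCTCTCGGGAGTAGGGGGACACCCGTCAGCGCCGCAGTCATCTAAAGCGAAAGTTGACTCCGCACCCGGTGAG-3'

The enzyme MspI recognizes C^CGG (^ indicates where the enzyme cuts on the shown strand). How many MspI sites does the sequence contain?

1

CCGG occurs starting at position 82.
MspI cuts at 1 site.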